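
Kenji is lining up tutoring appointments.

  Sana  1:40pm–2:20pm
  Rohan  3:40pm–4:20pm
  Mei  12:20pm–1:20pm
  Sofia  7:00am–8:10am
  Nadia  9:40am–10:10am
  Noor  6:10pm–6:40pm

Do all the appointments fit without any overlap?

Yes

Sorted by start: Sofia, Nadia, Mei, Sana, Rohan, Noor.
Nadia starts after Sofia ends — done with Sofia.
Mei starts after Nadia ends — done with Nadia.
Sana starts after Mei ends — done with Mei.
Rohan starts after Sana ends — done with Sana.
Noor starts after Rohan ends.
Every pair is clear; the schedule has no overlaps.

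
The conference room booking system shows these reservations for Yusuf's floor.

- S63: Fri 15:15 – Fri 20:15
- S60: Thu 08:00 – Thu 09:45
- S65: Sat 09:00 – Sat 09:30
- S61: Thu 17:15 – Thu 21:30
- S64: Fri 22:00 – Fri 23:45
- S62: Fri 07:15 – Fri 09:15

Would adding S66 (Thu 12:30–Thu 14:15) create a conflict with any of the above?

No — it doesn't clash with anything

S60: ends Thu 09:45 at or before S66 starts Thu 12:30 → clear.
S61: starts Thu 17:15 at or after S66 ends Thu 14:15 → clear.
S62: starts Fri 07:15 at or after S66 ends Thu 14:15 → clear.
S63: starts Fri 15:15 at or after S66 ends Thu 14:15 → clear.
S64: starts Fri 22:00 at or after S66 ends Thu 14:15 → clear.
S65: starts Sat 09:00 at or after S66 ends Thu 14:15 → clear.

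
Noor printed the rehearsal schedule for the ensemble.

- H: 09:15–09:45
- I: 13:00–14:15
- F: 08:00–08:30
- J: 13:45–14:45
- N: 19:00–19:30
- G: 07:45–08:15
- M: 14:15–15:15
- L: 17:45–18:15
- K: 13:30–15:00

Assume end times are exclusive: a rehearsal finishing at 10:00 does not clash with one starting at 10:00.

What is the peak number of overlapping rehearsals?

3

Sort all start/end points and keep a running count:
07:45 start G → 1
08:00 start F → 2
08:15 end G → 1
08:30 end F → 0
09:15 start H → 1
09:45 end H → 0
13:00 start I → 1
13:30 start K → 2
13:45 start J → 3
14:15 end I → 2
14:15 start M → 3
14:45 end J → 2
15:00 end K → 1
15:15 end M → 0
17:45 start L → 1
18:15 end L → 0
19:00 start N → 1
19:30 end N → 0
Peak is 3, at 13:45 (I, J, K).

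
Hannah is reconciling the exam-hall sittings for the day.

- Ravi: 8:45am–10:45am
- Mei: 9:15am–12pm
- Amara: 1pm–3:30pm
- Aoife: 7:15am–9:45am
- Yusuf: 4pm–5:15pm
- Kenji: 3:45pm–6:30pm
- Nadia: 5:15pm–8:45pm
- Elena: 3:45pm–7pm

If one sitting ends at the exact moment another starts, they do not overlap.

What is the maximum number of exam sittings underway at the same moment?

Sweep the timeline, counting +1 at each start and −1 at each end (ends before starts at a tie):
7:15am start Aoife → 1
8:45am start Ravi → 2
9:15am start Mei → 3
9:45am end Aoife → 2
10:45am end Ravi → 1
12pm end Mei → 0
1pm start Amara → 1
3:30pm end Amara → 0
3:45pm start Elena → 1
3:45pm start Kenji → 2
4pm start Yusuf → 3
5:15pm end Yusuf → 2
5:15pm start Nadia → 3
6:30pm end Kenji → 2
7pm end Elena → 1
8:45pm end Nadia → 0
Peak is 3, at 9:15am (Aoife, Mei, Ravi).

3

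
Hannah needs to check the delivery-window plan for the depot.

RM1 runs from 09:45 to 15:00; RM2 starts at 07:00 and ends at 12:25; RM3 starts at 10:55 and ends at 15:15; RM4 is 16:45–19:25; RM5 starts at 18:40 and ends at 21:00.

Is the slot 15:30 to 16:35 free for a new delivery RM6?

RM2: ends 12:25 at or before RM6 starts 15:30 → clear.
RM1: ends 15:00 at or before RM6 starts 15:30 → clear.
RM3: ends 15:15 at or before RM6 starts 15:30 → clear.
RM4: starts 16:45 at or after RM6 ends 16:35 → clear.
RM5: starts 18:40 at or after RM6 ends 16:35 → clear.

Yes — the slot is free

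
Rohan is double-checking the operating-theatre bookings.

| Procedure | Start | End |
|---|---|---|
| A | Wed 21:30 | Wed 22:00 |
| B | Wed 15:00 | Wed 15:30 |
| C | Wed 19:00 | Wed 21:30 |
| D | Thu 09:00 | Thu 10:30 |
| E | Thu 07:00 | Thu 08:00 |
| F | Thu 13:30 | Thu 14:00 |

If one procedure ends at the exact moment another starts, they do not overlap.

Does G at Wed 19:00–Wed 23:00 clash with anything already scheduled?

B: ends Wed 15:30 at or before G starts Wed 19:00 → clear.
C: starts Wed 19:00 before G ends Wed 23:00, and ends Wed 21:30 after G starts Wed 19:00 → overlap.
A: starts Wed 21:30 before G ends Wed 23:00, and ends Wed 22:00 after G starts Wed 19:00 → overlap.
E: starts Thu 07:00 at or after G ends Wed 23:00 → clear.
D: starts Thu 09:00 at or after G ends Wed 23:00 → clear.
F: starts Thu 13:30 at or after G ends Wed 23:00 → clear.
G overlaps A, C.

Yes — it overlaps A, C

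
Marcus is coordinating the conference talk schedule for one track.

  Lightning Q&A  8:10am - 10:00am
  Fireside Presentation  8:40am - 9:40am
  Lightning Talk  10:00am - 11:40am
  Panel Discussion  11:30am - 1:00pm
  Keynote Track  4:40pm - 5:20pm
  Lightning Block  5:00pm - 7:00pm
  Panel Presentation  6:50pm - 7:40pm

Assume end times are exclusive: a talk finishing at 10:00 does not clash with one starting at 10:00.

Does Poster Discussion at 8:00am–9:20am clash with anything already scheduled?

Yes — it overlaps Fireside Presentation, Lightning Q&A

Lightning Q&A: starts 8:10am before Poster Discussion ends 9:20am, and ends 10:00am after Poster Discussion starts 8:00am → overlap.
Fireside Presentation: starts 8:40am before Poster Discussion ends 9:20am, and ends 9:40am after Poster Discussion starts 8:00am → overlap.
Lightning Talk: starts 10:00am at or after Poster Discussion ends 9:20am → clear.
Panel Discussion: starts 11:30am at or after Poster Discussion ends 9:20am → clear.
Keynote Track: starts 4:40pm at or after Poster Discussion ends 9:20am → clear.
Lightning Block: starts 5:00pm at or after Poster Discussion ends 9:20am → clear.
Panel Presentation: starts 6:50pm at or after Poster Discussion ends 9:20am → clear.
Poster Discussion overlaps Lightning Q&A, Fireside Presentation.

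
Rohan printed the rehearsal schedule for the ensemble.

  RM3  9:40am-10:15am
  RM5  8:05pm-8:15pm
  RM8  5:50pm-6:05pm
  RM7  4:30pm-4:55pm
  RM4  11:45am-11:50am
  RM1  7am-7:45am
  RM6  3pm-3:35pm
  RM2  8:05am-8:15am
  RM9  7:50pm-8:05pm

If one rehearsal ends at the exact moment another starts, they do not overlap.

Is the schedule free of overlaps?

Sorted by start: RM1, RM2, RM3, RM4, RM6, RM7, RM8, RM9, RM5.
RM2 starts after RM1 ends; RM1 is clear from here.
RM3 starts after RM2 ends; RM2 is clear from here.
RM4 starts after RM3 ends; RM3 is clear from here.
RM6 starts after RM4 ends; RM4 is clear from here.
RM7 starts after RM6 ends; RM6 is clear from here.
RM8 starts after RM7 ends; RM7 is clear from here.
RM9 starts after RM8 ends; RM8 is clear from here.
RM5 starts exactly when RM9 ends (back-to-back, no overlap).
Every pair is clear; the schedule has no overlaps.

Yes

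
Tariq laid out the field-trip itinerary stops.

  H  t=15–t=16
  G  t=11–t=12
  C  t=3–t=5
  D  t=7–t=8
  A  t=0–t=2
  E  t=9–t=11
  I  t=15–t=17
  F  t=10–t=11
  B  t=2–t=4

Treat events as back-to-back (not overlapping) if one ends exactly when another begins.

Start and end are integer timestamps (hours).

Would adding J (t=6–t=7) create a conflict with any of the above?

No — it doesn't clash with anything

A: ends t=2 at or before J starts t=6 → clear.
B: ends t=4 at or before J starts t=6 → clear.
C: ends t=5 at or before J starts t=6 → clear.
D: starts t=7 at or after J ends t=7 → clear.
E: starts t=9 at or after J ends t=7 → clear.
F: starts t=10 at or after J ends t=7 → clear.
G: starts t=11 at or after J ends t=7 → clear.
H: starts t=15 at or after J ends t=7 → clear.
I: starts t=15 at or after J ends t=7 → clear.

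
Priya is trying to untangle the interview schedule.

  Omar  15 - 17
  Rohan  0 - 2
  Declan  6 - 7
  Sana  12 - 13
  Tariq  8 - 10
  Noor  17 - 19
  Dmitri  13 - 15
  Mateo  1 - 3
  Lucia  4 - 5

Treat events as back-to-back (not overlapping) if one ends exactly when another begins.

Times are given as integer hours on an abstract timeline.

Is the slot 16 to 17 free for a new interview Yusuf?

Rohan: ends 2 at or before Yusuf starts 16 → clear.
Mateo: ends 3 at or before Yusuf starts 16 → clear.
Lucia: ends 5 at or before Yusuf starts 16 → clear.
Declan: ends 7 at or before Yusuf starts 16 → clear.
Tariq: ends 10 at or before Yusuf starts 16 → clear.
Sana: ends 13 at or before Yusuf starts 16 → clear.
Dmitri: ends 15 at or before Yusuf starts 16 → clear.
Omar: starts 15 before Yusuf ends 17, and ends 17 after Yusuf starts 16 → overlap.
Noor: starts 17 at or after Yusuf ends 17 → clear.
Yusuf overlaps Omar.

No — it overlaps Omar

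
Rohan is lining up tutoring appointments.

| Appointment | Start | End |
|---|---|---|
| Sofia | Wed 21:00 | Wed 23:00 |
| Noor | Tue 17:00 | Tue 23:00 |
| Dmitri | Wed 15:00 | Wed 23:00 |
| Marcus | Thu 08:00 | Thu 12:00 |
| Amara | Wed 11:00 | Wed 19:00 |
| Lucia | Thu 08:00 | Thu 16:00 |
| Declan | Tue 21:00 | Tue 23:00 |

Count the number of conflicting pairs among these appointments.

Sorted by start: Noor, Declan, Amara, Dmitri, Sofia, Marcus, Lucia.
Declan starts before Noor ends → Noor and Declan overlap.
Amara starts after Noor ends, so Noor has no further overlaps.
Amara starts after Declan ends, so Declan has no further overlaps.
Dmitri starts before Amara ends → Amara and Dmitri overlap.
Sofia starts after Amara ends, so Amara has no further overlaps.
Sofia starts before Dmitri ends → Dmitri and Sofia overlap.
Marcus starts after Dmitri ends, so Dmitri has no further overlaps.
Marcus starts after Sofia ends, so Sofia has no further overlaps.
Lucia starts before Marcus ends → Marcus and Lucia overlap.
Overlapping pairs: Amara & Dmitri, Declan & Noor, Dmitri & Sofia, Lucia & Marcus — 4 in total.

4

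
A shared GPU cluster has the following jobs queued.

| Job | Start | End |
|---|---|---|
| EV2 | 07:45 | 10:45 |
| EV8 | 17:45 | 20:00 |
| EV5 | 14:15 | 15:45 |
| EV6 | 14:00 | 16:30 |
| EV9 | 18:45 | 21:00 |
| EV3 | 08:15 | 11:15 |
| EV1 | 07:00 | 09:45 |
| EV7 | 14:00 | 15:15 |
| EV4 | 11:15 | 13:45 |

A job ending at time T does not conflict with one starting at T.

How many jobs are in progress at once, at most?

3

Sort all start/end points and keep a running count:
07:00 start EV1 → 1
07:45 start EV2 → 2
08:15 start EV3 → 3
09:45 end EV1 → 2
10:45 end EV2 → 1
11:15 end EV3 → 0
11:15 start EV4 → 1
13:45 end EV4 → 0
14:00 start EV6 → 1
14:00 start EV7 → 2
14:15 start EV5 → 3
15:15 end EV7 → 2
15:45 end EV5 → 1
16:30 end EV6 → 0
17:45 start EV8 → 1
18:45 start EV9 → 2
20:00 end EV8 → 1
21:00 end EV9 → 0
Peak is 3, at 08:15 (EV1, EV2, EV3).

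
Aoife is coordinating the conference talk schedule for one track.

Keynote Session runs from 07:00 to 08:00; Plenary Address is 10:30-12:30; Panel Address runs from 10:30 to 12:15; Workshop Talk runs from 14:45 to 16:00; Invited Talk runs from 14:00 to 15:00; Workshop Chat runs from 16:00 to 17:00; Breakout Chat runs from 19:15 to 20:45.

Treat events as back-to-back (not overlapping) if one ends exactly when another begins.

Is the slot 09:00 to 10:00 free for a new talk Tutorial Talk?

Yes — the slot is free

Keynote Session: ends 08:00 at or before Tutorial Talk starts 09:00 → clear.
Plenary Address: starts 10:30 at or after Tutorial Talk ends 10:00 → clear.
Panel Address: starts 10:30 at or after Tutorial Talk ends 10:00 → clear.
Invited Talk: starts 14:00 at or after Tutorial Talk ends 10:00 → clear.
Workshop Talk: starts 14:45 at or after Tutorial Talk ends 10:00 → clear.
Workshop Chat: starts 16:00 at or after Tutorial Talk ends 10:00 → clear.
Breakout Chat: starts 19:15 at or after Tutorial Talk ends 10:00 → clear.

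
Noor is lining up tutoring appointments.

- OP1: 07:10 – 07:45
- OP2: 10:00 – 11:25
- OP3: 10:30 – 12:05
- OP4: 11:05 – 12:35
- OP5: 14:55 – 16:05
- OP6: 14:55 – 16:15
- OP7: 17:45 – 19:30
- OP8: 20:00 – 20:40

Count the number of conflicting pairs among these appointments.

4

Sorted by start: OP1, OP2, OP3, OP4, OP5, OP6, OP7, OP8.
OP2 starts after OP1 ends, so nothing later overlaps OP1 either.
OP3 starts before OP2 ends → OP2 and OP3 overlap.
OP4 starts before OP2 ends → OP2 and OP4 overlap.
OP5 starts after OP2 ends, so nothing later overlaps OP2 either.
OP4 starts before OP3 ends → OP3 and OP4 overlap.
OP5 starts after OP3 ends, so nothing later overlaps OP3 either.
OP5 starts after OP4 ends, so nothing later overlaps OP4 either.
OP6 starts before OP5 ends → OP5 and OP6 overlap.
OP7 starts after OP5 ends, so nothing later overlaps OP5 either.
OP7 starts after OP6 ends, so nothing later overlaps OP6 either.
OP8 starts after OP7 ends.
Overlapping pairs: OP2 & OP3, OP2 & OP4, OP3 & OP4, OP5 & OP6 — 4 in total.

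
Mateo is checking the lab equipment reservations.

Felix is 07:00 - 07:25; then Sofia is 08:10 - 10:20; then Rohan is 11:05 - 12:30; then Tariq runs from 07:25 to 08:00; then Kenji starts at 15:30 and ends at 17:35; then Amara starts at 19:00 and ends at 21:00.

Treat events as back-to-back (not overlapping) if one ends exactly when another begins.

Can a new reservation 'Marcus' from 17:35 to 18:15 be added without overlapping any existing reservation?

Yes — the slot is free

Felix: ends 07:25 at or before Marcus starts 17:35 → clear.
Tariq: ends 08:00 at or before Marcus starts 17:35 → clear.
Sofia: ends 10:20 at or before Marcus starts 17:35 → clear.
Rohan: ends 12:30 at or before Marcus starts 17:35 → clear.
Kenji: ends 17:35 at or before Marcus starts 17:35 → clear.
Amara: starts 19:00 at or after Marcus ends 18:15 → clear.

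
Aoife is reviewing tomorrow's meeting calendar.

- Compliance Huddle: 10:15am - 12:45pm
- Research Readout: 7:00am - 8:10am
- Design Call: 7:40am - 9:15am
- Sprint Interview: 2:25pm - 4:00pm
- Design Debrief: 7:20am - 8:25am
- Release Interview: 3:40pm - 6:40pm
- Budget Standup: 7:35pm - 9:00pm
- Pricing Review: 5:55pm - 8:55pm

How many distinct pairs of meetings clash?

Sorted by start: Research Readout, Design Debrief, Design Call, Compliance Huddle, Sprint Interview, Release Interview, Pricing Review, Budget Standup.
Design Debrief starts before Research Readout ends → Research Readout and Design Debrief overlap.
Design Call starts before Research Readout ends → Research Readout and Design Call overlap.
Compliance Huddle starts after Research Readout ends — done with Research Readout.
Design Call starts before Design Debrief ends → Design Debrief and Design Call overlap.
Compliance Huddle starts after Design Debrief ends — done with Design Debrief.
Compliance Huddle starts after Design Call ends — done with Design Call.
Sprint Interview starts after Compliance Huddle ends — done with Compliance Huddle.
Release Interview starts before Sprint Interview ends → Sprint Interview and Release Interview overlap.
Pricing Review starts after Sprint Interview ends — done with Sprint Interview.
Pricing Review starts before Release Interview ends → Release Interview and Pricing Review overlap.
Budget Standup starts after Release Interview ends.
Budget Standup starts before Pricing Review ends → Pricing Review and Budget Standup overlap.
Overlapping pairs: Budget Standup & Pricing Review, Design Call & Design Debrief, Design Call & Research Readout, Design Debrief & Research Readout, Pricing Review & Release Interview, Release Interview & Sprint Interview — 6 in total.

6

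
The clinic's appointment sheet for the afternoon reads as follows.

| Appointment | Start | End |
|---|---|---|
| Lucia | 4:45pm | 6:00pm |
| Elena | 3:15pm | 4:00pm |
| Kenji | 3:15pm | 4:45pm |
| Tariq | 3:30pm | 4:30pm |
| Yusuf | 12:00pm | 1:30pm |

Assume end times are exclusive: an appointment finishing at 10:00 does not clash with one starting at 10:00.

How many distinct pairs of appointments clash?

3

Check each pair: they overlap iff neither finishes before the other starts.
Sorted by start: Yusuf, Elena, Kenji, Tariq, Lucia.
Elena starts after Yusuf ends; Yusuf is clear from here.
Kenji starts before Elena ends → Elena and Kenji overlap.
Tariq starts before Elena ends → Elena and Tariq overlap.
Lucia starts after Elena ends.
Tariq starts before Kenji ends → Kenji and Tariq overlap.
Lucia starts exactly when Kenji ends (back-to-back, no overlap).
Lucia starts after Tariq ends.
Overlapping pairs: Elena & Kenji, Elena & Tariq, Kenji & Tariq — 3 in total.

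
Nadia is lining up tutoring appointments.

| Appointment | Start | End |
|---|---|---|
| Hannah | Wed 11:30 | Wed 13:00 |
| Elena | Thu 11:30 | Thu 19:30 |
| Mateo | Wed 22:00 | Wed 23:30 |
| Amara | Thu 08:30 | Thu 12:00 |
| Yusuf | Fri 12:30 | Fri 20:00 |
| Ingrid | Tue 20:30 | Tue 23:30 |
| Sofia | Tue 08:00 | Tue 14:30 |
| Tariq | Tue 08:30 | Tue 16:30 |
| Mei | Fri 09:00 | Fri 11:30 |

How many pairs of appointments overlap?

2

Sorted by start: Sofia, Tariq, Ingrid, Hannah, Mateo, Amara, Elena, Mei, Yusuf.
Tariq starts before Sofia ends → Sofia and Tariq overlap.
Ingrid starts after Sofia ends; Sofia is clear from here.
Ingrid starts after Tariq ends; Tariq is clear from here.
Hannah starts after Ingrid ends; Ingrid is clear from here.
Mateo starts after Hannah ends; Hannah is clear from here.
Amara starts after Mateo ends; Mateo is clear from here.
Elena starts before Amara ends → Amara and Elena overlap.
Mei starts after Amara ends; Amara is clear from here.
Mei starts after Elena ends; Elena is clear from here.
Yusuf starts after Mei ends.
Overlapping pairs: Amara & Elena, Sofia & Tariq — 2 in total.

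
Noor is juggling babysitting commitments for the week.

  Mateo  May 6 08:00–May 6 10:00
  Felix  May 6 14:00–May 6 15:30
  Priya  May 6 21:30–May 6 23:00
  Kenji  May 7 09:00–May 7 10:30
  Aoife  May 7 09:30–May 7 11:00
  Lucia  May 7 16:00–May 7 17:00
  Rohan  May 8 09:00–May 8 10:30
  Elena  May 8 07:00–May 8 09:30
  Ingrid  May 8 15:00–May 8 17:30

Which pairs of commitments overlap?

Aoife & Kenji, Elena & Rohan

Sorted by start: Mateo, Felix, Priya, Kenji, Aoife, Lucia, Elena, Rohan, Ingrid.
Felix starts after Mateo ends; Mateo is clear from here.
Priya starts after Felix ends; Felix is clear from here.
Kenji starts after Priya ends; Priya is clear from here.
Aoife starts before Kenji ends → Kenji and Aoife overlap.
Lucia starts after Kenji ends; Kenji is clear from here.
Lucia starts after Aoife ends; Aoife is clear from here.
Elena starts after Lucia ends; Lucia is clear from here.
Rohan starts before Elena ends → Elena and Rohan overlap.
Ingrid starts after Elena ends.
Ingrid starts after Rohan ends.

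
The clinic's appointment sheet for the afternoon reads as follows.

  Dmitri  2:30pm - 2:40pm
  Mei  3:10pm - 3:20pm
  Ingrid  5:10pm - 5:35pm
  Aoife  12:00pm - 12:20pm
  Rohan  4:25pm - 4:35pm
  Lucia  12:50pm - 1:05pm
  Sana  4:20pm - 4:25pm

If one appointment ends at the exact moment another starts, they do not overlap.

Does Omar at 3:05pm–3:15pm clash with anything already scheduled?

Aoife: ends 12:20pm at or before Omar starts 3:05pm → clear.
Lucia: ends 1:05pm at or before Omar starts 3:05pm → clear.
Dmitri: ends 2:40pm at or before Omar starts 3:05pm → clear.
Mei: starts 3:10pm before Omar ends 3:15pm, and ends 3:20pm after Omar starts 3:05pm → overlap.
Sana: starts 4:20pm at or after Omar ends 3:15pm → clear.
Rohan: starts 4:25pm at or after Omar ends 3:15pm → clear.
Ingrid: starts 5:10pm at or after Omar ends 3:15pm → clear.
Omar overlaps Mei.

Yes — it overlaps Mei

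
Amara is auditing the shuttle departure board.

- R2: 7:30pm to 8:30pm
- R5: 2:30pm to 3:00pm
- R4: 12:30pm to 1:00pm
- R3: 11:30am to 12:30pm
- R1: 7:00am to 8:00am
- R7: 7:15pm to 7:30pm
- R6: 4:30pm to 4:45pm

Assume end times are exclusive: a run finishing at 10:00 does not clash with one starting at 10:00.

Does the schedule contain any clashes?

Sorted by start: R1, R3, R4, R5, R6, R7, R2.
R3 starts after R1 ends; R1 is clear from here.
R4 starts exactly when R3 ends (back-to-back, no overlap); R3 is clear from here.
R5 starts after R4 ends; R4 is clear from here.
R6 starts after R5 ends; R5 is clear from here.
R7 starts after R6 ends; R6 is clear from here.
R2 starts exactly when R7 ends (back-to-back, no overlap).
Every pair is clear; the schedule has no overlaps.

No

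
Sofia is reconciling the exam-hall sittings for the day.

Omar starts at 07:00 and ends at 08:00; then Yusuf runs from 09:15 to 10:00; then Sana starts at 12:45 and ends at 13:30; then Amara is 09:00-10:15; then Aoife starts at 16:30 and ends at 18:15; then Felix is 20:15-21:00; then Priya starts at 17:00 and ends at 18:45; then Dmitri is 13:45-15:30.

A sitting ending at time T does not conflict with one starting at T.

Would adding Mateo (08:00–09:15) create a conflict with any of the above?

Yes — it overlaps Amara

Omar: ends 08:00 at or before Mateo starts 08:00 → clear.
Amara: starts 09:00 before Mateo ends 09:15, and ends 10:15 after Mateo starts 08:00 → overlap.
Yusuf: starts 09:15 at or after Mateo ends 09:15 → clear.
Sana: starts 12:45 at or after Mateo ends 09:15 → clear.
Dmitri: starts 13:45 at or after Mateo ends 09:15 → clear.
Aoife: starts 16:30 at or after Mateo ends 09:15 → clear.
Priya: starts 17:00 at or after Mateo ends 09:15 → clear.
Felix: starts 20:15 at or after Mateo ends 09:15 → clear.
Mateo overlaps Amara.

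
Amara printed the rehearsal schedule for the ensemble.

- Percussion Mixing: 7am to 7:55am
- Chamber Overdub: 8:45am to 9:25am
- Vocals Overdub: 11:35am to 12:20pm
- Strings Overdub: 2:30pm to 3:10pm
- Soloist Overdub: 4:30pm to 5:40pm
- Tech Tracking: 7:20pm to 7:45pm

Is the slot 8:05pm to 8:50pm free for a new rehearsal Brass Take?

Percussion Mixing: ends 7:55am at or before Brass Take starts 8:05pm → clear.
Chamber Overdub: ends 9:25am at or before Brass Take starts 8:05pm → clear.
Vocals Overdub: ends 12:20pm at or before Brass Take starts 8:05pm → clear.
Strings Overdub: ends 3:10pm at or before Brass Take starts 8:05pm → clear.
Soloist Overdub: ends 5:40pm at or before Brass Take starts 8:05pm → clear.
Tech Tracking: ends 7:45pm at or before Brass Take starts 8:05pm → clear.

Yes — the slot is free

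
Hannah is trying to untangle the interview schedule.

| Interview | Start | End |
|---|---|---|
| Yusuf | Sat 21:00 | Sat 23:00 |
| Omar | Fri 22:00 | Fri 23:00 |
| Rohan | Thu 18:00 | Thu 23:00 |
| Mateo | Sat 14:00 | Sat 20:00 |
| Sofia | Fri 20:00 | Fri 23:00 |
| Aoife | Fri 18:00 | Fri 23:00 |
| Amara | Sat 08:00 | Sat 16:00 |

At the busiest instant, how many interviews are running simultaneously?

3

Sort all start/end points and keep a running count:
Thu 18:00 start Rohan → 1
Thu 23:00 end Rohan → 0
Fri 18:00 start Aoife → 1
Fri 20:00 start Sofia → 2
Fri 22:00 start Omar → 3
Fri 23:00 end Aoife → 2
Fri 23:00 end Omar → 1
Fri 23:00 end Sofia → 0
Sat 08:00 start Amara → 1
Sat 14:00 start Mateo → 2
Sat 16:00 end Amara → 1
Sat 20:00 end Mateo → 0
Sat 21:00 start Yusuf → 1
Sat 23:00 end Yusuf → 0
Peak is 3, at Fri 22:00 (Aoife, Omar, Sofia).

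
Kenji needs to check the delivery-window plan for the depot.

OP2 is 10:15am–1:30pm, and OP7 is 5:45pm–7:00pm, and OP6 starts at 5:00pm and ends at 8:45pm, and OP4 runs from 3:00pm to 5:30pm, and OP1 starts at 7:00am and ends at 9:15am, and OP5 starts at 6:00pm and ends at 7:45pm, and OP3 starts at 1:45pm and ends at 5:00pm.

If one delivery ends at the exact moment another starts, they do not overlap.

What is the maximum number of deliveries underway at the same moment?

3

Walk through starts and ends in time order (an end at T is processed before a start at T):
7:00am start OP1 → 1
9:15am end OP1 → 0
10:15am start OP2 → 1
1:30pm end OP2 → 0
1:45pm start OP3 → 1
3:00pm start OP4 → 2
5:00pm end OP3 → 1
5:00pm start OP6 → 2
5:30pm end OP4 → 1
5:45pm start OP7 → 2
6:00pm start OP5 → 3
7:00pm end OP7 → 2
7:45pm end OP5 → 1
8:45pm end OP6 → 0
Peak is 3, at 6:00pm (OP5, OP6, OP7).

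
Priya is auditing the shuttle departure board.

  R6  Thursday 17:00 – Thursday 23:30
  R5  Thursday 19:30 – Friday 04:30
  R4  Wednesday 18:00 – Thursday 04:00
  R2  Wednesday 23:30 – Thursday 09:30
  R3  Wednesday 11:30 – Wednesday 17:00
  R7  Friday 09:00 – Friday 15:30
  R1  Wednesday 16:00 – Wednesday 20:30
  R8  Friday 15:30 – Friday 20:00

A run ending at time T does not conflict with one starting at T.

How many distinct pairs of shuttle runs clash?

4

Sorted by start: R3, R1, R4, R2, R6, R5, R7, R8.
R1 starts before R3 ends → R3 and R1 overlap.
R4 starts after R3 ends; R3 is clear from here.
R4 starts before R1 ends → R1 and R4 overlap.
R2 starts after R1 ends; R1 is clear from here.
R2 starts before R4 ends → R4 and R2 overlap.
R6 starts after R4 ends; R4 is clear from here.
R6 starts after R2 ends; R2 is clear from here.
R5 starts before R6 ends → R6 and R5 overlap.
R7 starts after R6 ends; R6 is clear from here.
R7 starts after R5 ends; R5 is clear from here.
R8 starts exactly when R7 ends (back-to-back, no overlap).
Overlapping pairs: R1 & R3, R1 & R4, R2 & R4, R5 & R6 — 4 in total.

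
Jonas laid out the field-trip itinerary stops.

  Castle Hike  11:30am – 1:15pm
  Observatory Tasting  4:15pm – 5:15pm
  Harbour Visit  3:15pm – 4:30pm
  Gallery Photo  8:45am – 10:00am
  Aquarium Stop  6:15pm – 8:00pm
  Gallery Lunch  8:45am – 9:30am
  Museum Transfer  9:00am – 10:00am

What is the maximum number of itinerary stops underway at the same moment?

Sweep the timeline, counting +1 at each start and −1 at each end (ends before starts at a tie):
8:45am start Gallery Lunch → 1
8:45am start Gallery Photo → 2
9:00am start Museum Transfer → 3
9:30am end Gallery Lunch → 2
10:00am end Gallery Photo → 1
10:00am end Museum Transfer → 0
11:30am start Castle Hike → 1
1:15pm end Castle Hike → 0
3:15pm start Harbour Visit → 1
4:15pm start Observatory Tasting → 2
4:30pm end Harbour Visit → 1
5:15pm end Observatory Tasting → 0
6:15pm start Aquarium Stop → 1
8:00pm end Aquarium Stop → 0
Peak is 3, at 9:00am (Gallery Lunch, Gallery Photo, Museum Transfer).

3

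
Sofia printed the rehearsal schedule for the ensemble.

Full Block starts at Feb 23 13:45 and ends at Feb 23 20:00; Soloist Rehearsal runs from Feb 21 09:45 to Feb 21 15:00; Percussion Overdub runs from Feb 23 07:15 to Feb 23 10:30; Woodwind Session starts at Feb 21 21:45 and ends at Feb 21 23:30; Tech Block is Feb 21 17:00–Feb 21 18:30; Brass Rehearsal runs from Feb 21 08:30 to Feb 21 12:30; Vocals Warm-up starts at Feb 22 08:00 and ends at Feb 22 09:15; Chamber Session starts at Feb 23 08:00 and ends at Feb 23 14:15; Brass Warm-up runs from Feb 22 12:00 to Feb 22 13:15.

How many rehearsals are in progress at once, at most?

Sort all start/end points and keep a running count:
Feb 21 08:30 start Brass Rehearsal → 1
Feb 21 09:45 start Soloist Rehearsal → 2
Feb 21 12:30 end Brass Rehearsal → 1
Feb 21 15:00 end Soloist Rehearsal → 0
Feb 21 17:00 start Tech Block → 1
Feb 21 18:30 end Tech Block → 0
Feb 21 21:45 start Woodwind Session → 1
Feb 21 23:30 end Woodwind Session → 0
Feb 22 08:00 start Vocals Warm-up → 1
Feb 22 09:15 end Vocals Warm-up → 0
Feb 22 12:00 start Brass Warm-up → 1
Feb 22 13:15 end Brass Warm-up → 0
Feb 23 07:15 start Percussion Overdub → 1
Feb 23 08:00 start Chamber Session → 2
Feb 23 10:30 end Percussion Overdub → 1
Feb 23 13:45 start Full Block → 2
Feb 23 14:15 end Chamber Session → 1
Feb 23 20:00 end Full Block → 0
Peak is 2, at Feb 21 09:45 (Brass Rehearsal, Soloist Rehearsal).

2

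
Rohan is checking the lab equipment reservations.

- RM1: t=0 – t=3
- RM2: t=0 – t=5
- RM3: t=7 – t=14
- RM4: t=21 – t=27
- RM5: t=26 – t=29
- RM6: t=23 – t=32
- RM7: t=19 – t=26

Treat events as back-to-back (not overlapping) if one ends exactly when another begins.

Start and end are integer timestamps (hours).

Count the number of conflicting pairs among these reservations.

6

Sorted by start: RM1, RM2, RM3, RM7, RM4, RM6, RM5.
RM2 starts before RM1 ends → RM1 and RM2 overlap.
RM3 starts after RM1 ends, so nothing later overlaps RM1 either.
RM3 starts after RM2 ends, so nothing later overlaps RM2 either.
RM7 starts after RM3 ends, so nothing later overlaps RM3 either.
RM4 starts before RM7 ends → RM7 and RM4 overlap.
RM6 starts before RM7 ends → RM7 and RM6 overlap.
RM5 starts exactly when RM7 ends (back-to-back, no overlap).
RM6 starts before RM4 ends → RM4 and RM6 overlap.
RM5 starts before RM4 ends → RM4 and RM5 overlap.
RM5 starts before RM6 ends → RM6 and RM5 overlap.
Overlapping pairs: RM1 & RM2, RM4 & RM5, RM4 & RM6, RM4 & RM7, RM5 & RM6, RM6 & RM7 — 6 in total.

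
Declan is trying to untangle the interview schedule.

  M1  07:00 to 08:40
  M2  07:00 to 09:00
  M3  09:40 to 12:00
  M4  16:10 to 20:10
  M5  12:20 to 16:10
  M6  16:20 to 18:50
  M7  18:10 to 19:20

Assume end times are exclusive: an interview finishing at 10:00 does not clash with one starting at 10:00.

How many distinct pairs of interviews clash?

4

Sorted by start: M1, M2, M3, M5, M4, M6, M7.
M2 starts before M1 ends → M1 and M2 overlap.
M3 starts after M1 ends — done with M1.
M3 starts after M2 ends — done with M2.
M5 starts after M3 ends — done with M3.
M4 starts exactly when M5 ends (back-to-back, no overlap) — done with M5.
M6 starts before M4 ends → M4 and M6 overlap.
M7 starts before M4 ends → M4 and M7 overlap.
M7 starts before M6 ends → M6 and M7 overlap.
Overlapping pairs: M1 & M2, M4 & M6, M4 & M7, M6 & M7 — 4 in total.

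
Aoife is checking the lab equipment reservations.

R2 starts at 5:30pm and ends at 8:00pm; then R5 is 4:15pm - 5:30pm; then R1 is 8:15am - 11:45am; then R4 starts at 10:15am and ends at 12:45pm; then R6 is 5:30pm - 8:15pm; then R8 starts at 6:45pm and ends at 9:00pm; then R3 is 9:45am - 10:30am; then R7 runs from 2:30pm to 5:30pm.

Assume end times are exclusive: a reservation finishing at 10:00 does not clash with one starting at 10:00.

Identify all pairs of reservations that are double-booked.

Sorted by start: R1, R3, R4, R7, R5, R2, R6, R8.
R3 starts before R1 ends → R1 and R3 overlap.
R4 starts before R1 ends → R1 and R4 overlap.
R7 starts after R1 ends, so R1 has no further overlaps.
R4 starts before R3 ends → R3 and R4 overlap.
R7 starts after R3 ends, so R3 has no further overlaps.
R7 starts after R4 ends, so R4 has no further overlaps.
R5 starts before R7 ends → R7 and R5 overlap.
R2 starts exactly when R7 ends (back-to-back, no overlap), so R7 has no further overlaps.
R2 starts exactly when R5 ends (back-to-back, no overlap), so R5 has no further overlaps.
R6 starts before R2 ends → R2 and R6 overlap.
R8 starts before R2 ends → R2 and R8 overlap.
R8 starts before R6 ends → R6 and R8 overlap.

R1 & R3, R1 & R4, R2 & R6, R2 & R8, R3 & R4, R5 & R7, R6 & R8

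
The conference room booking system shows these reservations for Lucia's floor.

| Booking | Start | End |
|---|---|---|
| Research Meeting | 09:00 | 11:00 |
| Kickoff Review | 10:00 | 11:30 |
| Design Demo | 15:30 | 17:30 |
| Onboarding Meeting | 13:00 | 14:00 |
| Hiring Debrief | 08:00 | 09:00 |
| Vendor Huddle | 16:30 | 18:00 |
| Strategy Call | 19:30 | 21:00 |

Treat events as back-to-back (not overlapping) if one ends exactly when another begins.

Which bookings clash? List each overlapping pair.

Sorted by start: Hiring Debrief, Research Meeting, Kickoff Review, Onboarding Meeting, Design Demo, Vendor Huddle, Strategy Call.
Research Meeting starts exactly when Hiring Debrief ends (back-to-back, no overlap), so nothing later overlaps Hiring Debrief either.
Kickoff Review starts before Research Meeting ends → Research Meeting and Kickoff Review overlap.
Onboarding Meeting starts after Research Meeting ends, so nothing later overlaps Research Meeting either.
Onboarding Meeting starts after Kickoff Review ends, so nothing later overlaps Kickoff Review either.
Design Demo starts after Onboarding Meeting ends, so nothing later overlaps Onboarding Meeting either.
Vendor Huddle starts before Design Demo ends → Design Demo and Vendor Huddle overlap.
Strategy Call starts after Design Demo ends.
Strategy Call starts after Vendor Huddle ends.

Design Demo & Vendor Huddle, Kickoff Review & Research Meeting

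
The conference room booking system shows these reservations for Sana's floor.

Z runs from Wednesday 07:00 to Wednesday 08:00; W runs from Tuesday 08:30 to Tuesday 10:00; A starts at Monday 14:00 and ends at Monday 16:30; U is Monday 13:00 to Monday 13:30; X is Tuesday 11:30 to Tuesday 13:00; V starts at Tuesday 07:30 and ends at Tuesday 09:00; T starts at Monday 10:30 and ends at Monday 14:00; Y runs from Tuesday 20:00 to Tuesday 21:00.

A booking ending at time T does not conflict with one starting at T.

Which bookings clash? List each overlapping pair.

T & U, V & W

Sorted by start: T, U, A, V, W, X, Y, Z.
U starts before T ends → T and U overlap.
A starts exactly when T ends (back-to-back, no overlap), so nothing later overlaps T either.
A starts after U ends, so nothing later overlaps U either.
V starts after A ends, so nothing later overlaps A either.
W starts before V ends → V and W overlap.
X starts after V ends, so nothing later overlaps V either.
X starts after W ends, so nothing later overlaps W either.
Y starts after X ends, so nothing later overlaps X either.
Z starts after Y ends.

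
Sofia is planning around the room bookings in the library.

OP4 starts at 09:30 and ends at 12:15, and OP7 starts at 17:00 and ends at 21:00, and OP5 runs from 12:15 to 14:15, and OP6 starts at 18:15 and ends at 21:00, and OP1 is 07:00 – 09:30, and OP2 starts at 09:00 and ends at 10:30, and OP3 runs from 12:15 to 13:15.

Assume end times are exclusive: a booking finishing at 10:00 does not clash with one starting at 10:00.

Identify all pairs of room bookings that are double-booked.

OP1 & OP2, OP2 & OP4, OP3 & OP5, OP6 & OP7

Sorted by start: OP1, OP2, OP4, OP3, OP5, OP7, OP6.
OP2 starts before OP1 ends → OP1 and OP2 overlap.
OP4 starts exactly when OP1 ends (back-to-back, no overlap); OP1 is clear from here.
OP4 starts before OP2 ends → OP2 and OP4 overlap.
OP3 starts after OP2 ends; OP2 is clear from here.
OP3 starts exactly when OP4 ends (back-to-back, no overlap); OP4 is clear from here.
OP5 starts before OP3 ends → OP3 and OP5 overlap.
OP7 starts after OP3 ends; OP3 is clear from here.
OP7 starts after OP5 ends; OP5 is clear from here.
OP6 starts before OP7 ends → OP7 and OP6 overlap.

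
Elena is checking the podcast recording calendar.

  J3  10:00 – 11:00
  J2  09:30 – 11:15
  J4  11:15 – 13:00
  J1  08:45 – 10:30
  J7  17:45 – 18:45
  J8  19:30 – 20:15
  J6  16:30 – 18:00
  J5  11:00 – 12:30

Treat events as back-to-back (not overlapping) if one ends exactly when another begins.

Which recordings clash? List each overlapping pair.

J1 & J2, J1 & J3, J2 & J3, J2 & J5, J4 & J5, J6 & J7

Sorted by start: J1, J2, J3, J5, J4, J6, J7, J8.
J2 starts before J1 ends → J1 and J2 overlap.
J3 starts before J1 ends → J1 and J3 overlap.
J5 starts after J1 ends — done with J1.
J3 starts before J2 ends → J2 and J3 overlap.
J5 starts before J2 ends → J2 and J5 overlap.
J4 starts exactly when J2 ends (back-to-back, no overlap) — done with J2.
J5 starts exactly when J3 ends (back-to-back, no overlap) — done with J3.
J4 starts before J5 ends → J5 and J4 overlap.
J6 starts after J5 ends — done with J5.
J6 starts after J4 ends — done with J4.
J7 starts before J6 ends → J6 and J7 overlap.
J8 starts after J6 ends.
J8 starts after J7 ends.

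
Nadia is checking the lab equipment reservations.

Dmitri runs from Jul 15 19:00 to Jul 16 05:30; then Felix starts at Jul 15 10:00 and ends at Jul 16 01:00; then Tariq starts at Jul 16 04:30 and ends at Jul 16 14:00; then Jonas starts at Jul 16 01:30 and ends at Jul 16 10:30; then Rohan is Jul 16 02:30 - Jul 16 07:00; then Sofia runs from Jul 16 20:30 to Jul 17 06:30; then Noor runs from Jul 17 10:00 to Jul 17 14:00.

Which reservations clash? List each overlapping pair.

Two intervals overlap when each starts before the other ends.
Sorted by start: Felix, Dmitri, Jonas, Rohan, Tariq, Sofia, Noor.
Dmitri starts before Felix ends → Felix and Dmitri overlap.
Jonas starts after Felix ends; Felix is clear from here.
Jonas starts before Dmitri ends → Dmitri and Jonas overlap.
Rohan starts before Dmitri ends → Dmitri and Rohan overlap.
Tariq starts before Dmitri ends → Dmitri and Tariq overlap.
Sofia starts after Dmitri ends; Dmitri is clear from here.
Rohan starts before Jonas ends → Jonas and Rohan overlap.
Tariq starts before Jonas ends → Jonas and Tariq overlap.
Sofia starts after Jonas ends; Jonas is clear from here.
Tariq starts before Rohan ends → Rohan and Tariq overlap.
Sofia starts after Rohan ends; Rohan is clear from here.
Sofia starts after Tariq ends; Tariq is clear from here.
Noor starts after Sofia ends.

Dmitri & Felix, Dmitri & Jonas, Dmitri & Rohan, Dmitri & Tariq, Jonas & Rohan, Jonas & Tariq, Rohan & Tariq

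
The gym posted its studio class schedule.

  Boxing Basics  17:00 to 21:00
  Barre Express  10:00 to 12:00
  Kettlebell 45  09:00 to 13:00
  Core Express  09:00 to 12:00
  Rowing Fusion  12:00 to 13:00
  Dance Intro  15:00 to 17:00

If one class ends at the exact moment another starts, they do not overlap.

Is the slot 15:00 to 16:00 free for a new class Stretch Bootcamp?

No — it overlaps Dance Intro

Kettlebell 45: ends 13:00 at or before Stretch Bootcamp starts 15:00 → clear.
Core Express: ends 12:00 at or before Stretch Bootcamp starts 15:00 → clear.
Barre Express: ends 12:00 at or before Stretch Bootcamp starts 15:00 → clear.
Rowing Fusion: ends 13:00 at or before Stretch Bootcamp starts 15:00 → clear.
Dance Intro: starts 15:00 before Stretch Bootcamp ends 16:00, and ends 17:00 after Stretch Bootcamp starts 15:00 → overlap.
Boxing Basics: starts 17:00 at or after Stretch Bootcamp ends 16:00 → clear.
Stretch Bootcamp overlaps Dance Intro.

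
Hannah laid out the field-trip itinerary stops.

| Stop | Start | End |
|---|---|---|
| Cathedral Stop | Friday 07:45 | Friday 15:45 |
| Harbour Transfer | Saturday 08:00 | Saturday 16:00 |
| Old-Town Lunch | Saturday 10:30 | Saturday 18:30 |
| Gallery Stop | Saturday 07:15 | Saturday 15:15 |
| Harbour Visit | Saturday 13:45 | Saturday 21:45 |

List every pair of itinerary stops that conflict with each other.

Two intervals overlap when each starts before the other ends.
Sorted by start: Cathedral Stop, Gallery Stop, Harbour Transfer, Old-Town Lunch, Harbour Visit.
Gallery Stop starts after Cathedral Stop ends, so nothing later overlaps Cathedral Stop either.
Harbour Transfer starts before Gallery Stop ends → Gallery Stop and Harbour Transfer overlap.
Old-Town Lunch starts before Gallery Stop ends → Gallery Stop and Old-Town Lunch overlap.
Harbour Visit starts before Gallery Stop ends → Gallery Stop and Harbour Visit overlap.
Old-Town Lunch starts before Harbour Transfer ends → Harbour Transfer and Old-Town Lunch overlap.
Harbour Visit starts before Harbour Transfer ends → Harbour Transfer and Harbour Visit overlap.
Harbour Visit starts before Old-Town Lunch ends → Old-Town Lunch and Harbour Visit overlap.

Gallery Stop & Harbour Transfer, Gallery Stop & Harbour Visit, Gallery Stop & Old-Town Lunch, Harbour Transfer & Harbour Visit, Harbour Transfer & Old-Town Lunch, Harbour Visit & Old-Town Lunch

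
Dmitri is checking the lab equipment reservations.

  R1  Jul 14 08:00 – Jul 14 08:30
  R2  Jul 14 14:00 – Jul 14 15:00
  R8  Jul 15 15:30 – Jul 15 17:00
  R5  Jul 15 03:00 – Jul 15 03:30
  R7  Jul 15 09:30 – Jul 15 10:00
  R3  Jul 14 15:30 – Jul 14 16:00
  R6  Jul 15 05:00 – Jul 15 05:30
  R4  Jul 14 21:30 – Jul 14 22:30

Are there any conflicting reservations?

No

Sorted by start: R1, R2, R3, R4, R5, R6, R7, R8.
R2 starts after R1 ends, so nothing later overlaps R1 either.
R3 starts after R2 ends, so nothing later overlaps R2 either.
R4 starts after R3 ends, so nothing later overlaps R3 either.
R5 starts after R4 ends, so nothing later overlaps R4 either.
R6 starts after R5 ends, so nothing later overlaps R5 either.
R7 starts after R6 ends, so nothing later overlaps R6 either.
R8 starts after R7 ends.
Every pair is clear; the schedule has no overlaps.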